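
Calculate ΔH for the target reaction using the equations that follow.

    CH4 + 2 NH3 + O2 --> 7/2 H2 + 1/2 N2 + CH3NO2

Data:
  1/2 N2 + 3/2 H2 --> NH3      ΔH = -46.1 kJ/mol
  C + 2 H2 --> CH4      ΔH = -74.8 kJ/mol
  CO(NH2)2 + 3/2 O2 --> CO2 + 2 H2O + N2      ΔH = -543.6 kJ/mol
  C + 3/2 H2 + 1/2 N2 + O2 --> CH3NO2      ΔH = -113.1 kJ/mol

ΔH = 53.9 kJ/mol

equation 1 reversed and × 2 (reverse to put NH3 on the reactant side; ×2 to match 2 NH3 in the target): (-2)·(-46.1) = +92.2 kJ/mol
equation 2 reversed (CH4 must end up as a reactant): +74.8 kJ/mol
equation 3: not needed (CO2 appears nowhere else).
equation 4 as written (CH3NO2 already on the product side): -113.1 kJ/mol
ΔH = (-2)·(-46.1) + (-1)·(-74.8) + (1)·(-113.1) = 53.9 kJ/mol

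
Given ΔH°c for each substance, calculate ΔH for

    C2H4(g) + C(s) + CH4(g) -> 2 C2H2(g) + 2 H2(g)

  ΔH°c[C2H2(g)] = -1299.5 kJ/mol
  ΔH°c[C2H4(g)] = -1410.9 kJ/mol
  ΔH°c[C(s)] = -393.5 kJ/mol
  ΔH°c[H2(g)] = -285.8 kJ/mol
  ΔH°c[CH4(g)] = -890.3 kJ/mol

Using ΔH = Σ nΔHc°(reactants) − Σ nΔHc°(products):
= [1·(-1410.9) + 1·(-393.5) + 1·(-890.3)] − [2·(-1299.5) + 2·(-285.8)]
= 475.9 kJ/mol

ΔH = 475.9 kJ/mol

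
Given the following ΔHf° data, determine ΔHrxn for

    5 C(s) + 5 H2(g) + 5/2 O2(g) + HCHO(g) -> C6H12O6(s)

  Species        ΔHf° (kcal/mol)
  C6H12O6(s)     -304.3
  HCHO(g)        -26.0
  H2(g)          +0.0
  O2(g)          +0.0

ΔH°rxn = Σ nΔHf°(products) − Σ nΔHf°(reactants).
Products: 1·(-304.3) = -304.3
Reactants: 5·(+0.0) + 5·(+0.0) + 5/2·(+0.0) + 1·(-26.0) = -26.0
ΔHrxn = (-304.3) − (-26.0) = -278.3 kcal/mol

ΔHrxn = -278.3 kcal/mol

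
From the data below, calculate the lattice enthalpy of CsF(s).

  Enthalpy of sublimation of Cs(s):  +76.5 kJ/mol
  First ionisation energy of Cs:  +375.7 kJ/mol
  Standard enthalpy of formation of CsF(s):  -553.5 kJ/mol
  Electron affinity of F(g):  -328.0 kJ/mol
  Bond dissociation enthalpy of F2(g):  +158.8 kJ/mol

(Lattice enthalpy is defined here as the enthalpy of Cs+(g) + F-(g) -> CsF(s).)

ΔHf° = 1·ΔHsub + 1·(ΣIE) + 1/2·D(F2) + 1·EA + U
-553.5 = 1·(+76.5) + 1·(+375.7) + 1/2·(+158.8) + 1·(-328.0) + U
U = -553.5 − (+203.6) = -757.1 kJ/mol

U = -757.1 kJ/mol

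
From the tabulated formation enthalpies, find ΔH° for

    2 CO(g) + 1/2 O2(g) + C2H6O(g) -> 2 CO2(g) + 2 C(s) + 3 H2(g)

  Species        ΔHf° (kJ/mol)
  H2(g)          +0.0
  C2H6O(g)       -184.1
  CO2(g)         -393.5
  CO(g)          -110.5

ΔH° = -381.9 kJ/mol

Products: 2·(-393.5) + 2·(+0.0) + 3·(+0.0) = -787.0
Reactants: 2·(-110.5) + 1/2·(+0.0) + 1·(-184.1) = -405.1
ΔH° = (-787.0) − (-405.1) = -381.9 kJ/mol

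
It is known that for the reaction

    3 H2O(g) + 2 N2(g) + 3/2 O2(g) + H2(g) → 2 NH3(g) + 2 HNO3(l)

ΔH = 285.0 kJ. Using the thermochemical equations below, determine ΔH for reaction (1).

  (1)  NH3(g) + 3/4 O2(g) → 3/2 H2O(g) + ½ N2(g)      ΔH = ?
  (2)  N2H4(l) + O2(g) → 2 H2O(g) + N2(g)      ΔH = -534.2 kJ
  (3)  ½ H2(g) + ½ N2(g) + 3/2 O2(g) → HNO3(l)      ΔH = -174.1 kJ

ΔH = -316.6 kJ

(1) reversed and × 2: contributes −2·x
(2): not needed.
(3) × 2: (2)·(-174.1) = -348.2 kJ
+285.0 = (-348.2) − 2·x
x = (+285.0 − (-348.2)) / (-2) = -316.6 kJ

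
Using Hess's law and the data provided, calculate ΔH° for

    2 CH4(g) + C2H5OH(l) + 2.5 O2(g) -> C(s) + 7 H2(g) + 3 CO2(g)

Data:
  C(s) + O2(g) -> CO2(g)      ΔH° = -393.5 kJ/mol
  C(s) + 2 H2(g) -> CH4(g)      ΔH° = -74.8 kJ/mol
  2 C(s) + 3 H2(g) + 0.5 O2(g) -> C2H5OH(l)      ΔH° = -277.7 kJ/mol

ΔH° = -753.2 kJ/mol

equation 1 × 3: (3)·(-393.5) = -1180.5 kJ/mol
equation 2 reversed and × 2: (-2)·(-74.8) = +149.6 kJ/mol
equation 3 reversed: +277.7 kJ/mol
Summing the manipulated equations, ΔH° = (-1180.5) + (+149.6) + (+277.7) = -753.2 kJ/mol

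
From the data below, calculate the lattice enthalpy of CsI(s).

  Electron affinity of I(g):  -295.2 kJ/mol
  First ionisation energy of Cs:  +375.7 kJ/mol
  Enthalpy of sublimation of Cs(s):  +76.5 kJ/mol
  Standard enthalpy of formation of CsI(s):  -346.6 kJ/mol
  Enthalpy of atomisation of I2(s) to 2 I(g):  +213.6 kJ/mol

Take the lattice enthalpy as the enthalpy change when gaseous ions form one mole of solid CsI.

ΔHf° = 1·ΔHsub + 1·(ΣIE) + 1/2·D(I2) + 1·EA + U
-346.6 = 1·(+76.5) + 1·(+375.7) + 1/2·(+213.6) + 1·(-295.2) + U
U = -346.6 − (+263.8) = -610.4 kJ/mol

U = -610.4 kJ/mol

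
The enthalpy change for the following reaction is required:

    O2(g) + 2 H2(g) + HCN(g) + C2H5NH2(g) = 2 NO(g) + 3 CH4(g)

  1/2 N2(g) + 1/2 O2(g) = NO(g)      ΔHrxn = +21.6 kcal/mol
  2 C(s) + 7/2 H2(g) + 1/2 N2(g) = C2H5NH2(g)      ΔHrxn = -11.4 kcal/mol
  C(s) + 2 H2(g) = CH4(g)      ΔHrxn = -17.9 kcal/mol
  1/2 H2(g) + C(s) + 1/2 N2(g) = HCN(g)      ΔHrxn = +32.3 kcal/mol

ΔHrxn = -31.4 kcal/mol

equation 1 × 2 (scale by 2 for the 2 NO(g)): (2)·(+21.6) = +43.2 kcal/mol
equation 2 reversed (reverse to put C2H5NH2(g) on the reactant side): +11.4 kcal/mol
equation 3 × 3 (×3 to match 3 CH4(g) in the target): (3)·(-17.9) = -53.7 kcal/mol
equation 4 reversed (HCN(g) must end up as a reactant): -32.3 kcal/mol
By Hess's law, ΔHrxn = (2)·(+21.6) + (-1)·(-11.4) + (3)·(-17.9) + (-1)·(+32.3) = -31.4 kcal/mol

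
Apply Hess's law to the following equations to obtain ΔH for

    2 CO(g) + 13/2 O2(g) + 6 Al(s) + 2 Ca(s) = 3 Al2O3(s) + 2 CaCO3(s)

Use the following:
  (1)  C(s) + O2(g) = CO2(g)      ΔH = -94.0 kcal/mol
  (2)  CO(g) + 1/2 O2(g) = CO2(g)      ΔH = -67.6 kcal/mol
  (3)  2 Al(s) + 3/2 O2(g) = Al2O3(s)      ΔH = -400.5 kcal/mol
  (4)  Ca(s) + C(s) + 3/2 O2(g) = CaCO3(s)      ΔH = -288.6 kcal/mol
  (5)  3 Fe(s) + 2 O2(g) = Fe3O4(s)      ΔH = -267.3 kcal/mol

(1) reversed and × 2: (-2)·(-94.0) = +188.0 kcal/mol
(2) × 2: (2)·(-67.6) = -135.2 kcal/mol
(3) × 3: (3)·(-400.5) = -1201.5 kcal/mol
(4) × 2: (2)·(-288.6) = -577.2 kcal/mol
(5): not needed.
ΔH = (-2)·(-94.0) + (2)·(-67.6) + (3)·(-400.5) + (2)·(-288.6) = -1725.9 kcal/mol

ΔH = -1725.9 kcal/mol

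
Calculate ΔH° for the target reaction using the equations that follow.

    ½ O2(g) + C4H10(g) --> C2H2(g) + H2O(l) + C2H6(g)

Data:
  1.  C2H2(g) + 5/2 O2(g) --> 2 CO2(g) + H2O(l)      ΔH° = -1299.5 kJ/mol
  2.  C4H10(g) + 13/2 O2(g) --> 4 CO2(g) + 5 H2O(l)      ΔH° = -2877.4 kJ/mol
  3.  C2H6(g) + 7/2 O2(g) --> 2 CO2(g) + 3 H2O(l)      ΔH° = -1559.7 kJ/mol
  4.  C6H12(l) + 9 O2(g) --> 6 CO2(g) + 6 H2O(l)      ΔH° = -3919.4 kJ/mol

eq. 1 reversed: +1299.5 kJ/mol
eq. 2 as written: -2877.4 kJ/mol
eq. 3 reversed: +1559.7 kJ/mol
eq. 4: not needed.
ΔH° = (+1299.5) + (-2877.4) + (+1559.7) = -18.2 kJ/mol

ΔH° = -18.2 kJ/mol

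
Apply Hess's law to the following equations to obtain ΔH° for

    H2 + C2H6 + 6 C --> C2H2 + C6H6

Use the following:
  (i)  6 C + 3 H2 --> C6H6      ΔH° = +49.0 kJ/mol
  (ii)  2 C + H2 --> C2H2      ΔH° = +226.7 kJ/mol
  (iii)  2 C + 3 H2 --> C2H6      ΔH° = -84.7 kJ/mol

(i) as written (C6H6 already on the product side): +49.0 kJ/mol
(ii) as written (C2H2 already on the product side): +226.7 kJ/mol
(iii) reversed (C2H6 must end up as a reactant): +84.7 kJ/mol
Combining the equations, ΔH° = (+49.0) + (+226.7) + (+84.7) = 360.4 kJ/mol

ΔH° = 360.4 kJ/mol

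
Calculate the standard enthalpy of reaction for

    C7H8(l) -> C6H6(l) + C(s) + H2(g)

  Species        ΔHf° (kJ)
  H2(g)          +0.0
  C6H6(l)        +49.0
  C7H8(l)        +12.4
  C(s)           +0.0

ΔHrxn = 36.6 kJ

ΔH°rxn = Σ nΔHf°(products) − Σ nΔHf°(reactants).
Products: 1·(+49.0) + 1·(+0.0) + 1·(+0.0) = +49.0
Reactants: 1·(+12.4) = +12.4
ΔHrxn = (+49.0) − (+12.4) = 36.6 kJ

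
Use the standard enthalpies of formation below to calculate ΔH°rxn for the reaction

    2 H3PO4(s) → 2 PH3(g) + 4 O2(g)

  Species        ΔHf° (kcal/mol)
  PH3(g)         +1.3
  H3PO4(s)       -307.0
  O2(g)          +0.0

ΔH°rxn = 616.6 kcal/mol

ΔH°rxn = Σ nΔHf°(products) − Σ nΔHf°(reactants).
Products: 2·(+1.3) + 4·(+0.0) = +2.6
Reactants: 2·(-307.0) = -614.0
ΔH°rxn = (+2.6) − (-614.0) = 616.6 kcal/mol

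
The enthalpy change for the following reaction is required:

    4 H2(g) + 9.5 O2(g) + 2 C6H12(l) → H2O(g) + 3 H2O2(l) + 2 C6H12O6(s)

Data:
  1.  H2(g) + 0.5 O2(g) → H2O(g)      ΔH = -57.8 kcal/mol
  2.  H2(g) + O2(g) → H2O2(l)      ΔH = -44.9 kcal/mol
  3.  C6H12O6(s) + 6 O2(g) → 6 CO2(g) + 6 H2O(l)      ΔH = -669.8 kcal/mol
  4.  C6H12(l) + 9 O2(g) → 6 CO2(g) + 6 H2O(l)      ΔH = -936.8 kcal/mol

ΔH = -726.5 kcal/mol

eq. 1 as written (H2O(g) already on the product side): -57.8 kcal/mol
eq. 2 × 3 (scale by 3 for the 3 H2O2(l)): (3)·(-44.9) = -134.7 kcal/mol
eq. 3 reversed and × 2 (C6H12O6(s) must end up as a product; scale by 2 for the 2 C6H12O6(s)): (-2)·(-669.8) = +1339.6 kcal/mol
eq. 4 × 2 (×2 to match 2 C6H12(l) in the target): (2)·(-936.8) = -1873.6 kcal/mol
ΔH = (1)·(-57.8) + (3)·(-44.9) + (-2)·(-669.8) + (2)·(-936.8) = -726.5 kcal/mol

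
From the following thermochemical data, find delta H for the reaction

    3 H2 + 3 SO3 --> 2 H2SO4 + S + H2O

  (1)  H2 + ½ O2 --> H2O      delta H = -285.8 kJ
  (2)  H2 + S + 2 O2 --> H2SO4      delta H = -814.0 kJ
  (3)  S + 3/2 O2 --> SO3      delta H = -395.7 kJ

(1) as written: -285.8 kJ
(2) × 2: (2)·(-814.0) = -1628.0 kJ
(3) reversed and × 3: (-3)·(-395.7) = +1187.1 kJ
delta H = (1)·(-285.8) + (2)·(-814.0) + (-3)·(-395.7) = -726.7 kJ

delta H = -726.7 kJ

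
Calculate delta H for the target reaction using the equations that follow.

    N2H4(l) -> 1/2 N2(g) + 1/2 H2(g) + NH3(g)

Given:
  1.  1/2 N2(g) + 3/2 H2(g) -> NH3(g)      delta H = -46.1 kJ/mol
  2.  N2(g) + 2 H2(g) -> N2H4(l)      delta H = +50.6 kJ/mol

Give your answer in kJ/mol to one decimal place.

delta H = -96.7 kJ/mol

eq. 1 as written (NH3(g) already on the product side): -46.1 kJ/mol
eq. 2 reversed (N2H4(l) must end up as a reactant): -50.6 kJ/mol
Since enthalpy is a state function, delta H = (1)·(-46.1) + (-1)·(+50.6) = -96.7 kJ/mol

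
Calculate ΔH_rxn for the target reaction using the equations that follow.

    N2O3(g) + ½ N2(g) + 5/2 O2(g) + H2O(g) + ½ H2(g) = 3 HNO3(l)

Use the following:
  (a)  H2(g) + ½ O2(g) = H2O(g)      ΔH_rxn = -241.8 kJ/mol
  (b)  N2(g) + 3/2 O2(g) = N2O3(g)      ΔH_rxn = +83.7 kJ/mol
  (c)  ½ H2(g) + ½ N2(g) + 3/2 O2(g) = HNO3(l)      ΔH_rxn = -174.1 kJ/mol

ΔH_rxn = -364.2 kJ/mol

(a) reversed (H2O(g) must end up as a reactant): +241.8 kJ/mol
(b) reversed (N2O3(g) must end up as a reactant): -83.7 kJ/mol
(c) × 3 (×3 to match 3 HNO3(l) in the target): (3)·(-174.1) = -522.3 kJ/mol
Summing the manipulated equations, ΔH_rxn = (-1)·(-241.8) + (-1)·(+83.7) + (3)·(-174.1) = -364.2 kJ/mol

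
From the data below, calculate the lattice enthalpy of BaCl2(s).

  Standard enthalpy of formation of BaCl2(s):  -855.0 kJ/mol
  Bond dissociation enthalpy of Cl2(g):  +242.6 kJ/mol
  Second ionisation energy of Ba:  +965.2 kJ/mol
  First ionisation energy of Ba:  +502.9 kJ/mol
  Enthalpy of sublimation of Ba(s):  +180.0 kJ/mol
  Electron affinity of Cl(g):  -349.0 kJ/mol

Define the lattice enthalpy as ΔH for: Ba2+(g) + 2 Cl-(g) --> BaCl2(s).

ΔHf° = 1·ΔHsub + 1·(ΣIE) + 1·D(Cl2) + 2·EA + U
-855.0 = 1·(+180.0) + 1·(+1468.1) + 1·(+242.6) + 2·(-349.0) + U
U = -855.0 − (+1192.7) = -2047.7 kJ/mol

U = -2047.7 kJ/mol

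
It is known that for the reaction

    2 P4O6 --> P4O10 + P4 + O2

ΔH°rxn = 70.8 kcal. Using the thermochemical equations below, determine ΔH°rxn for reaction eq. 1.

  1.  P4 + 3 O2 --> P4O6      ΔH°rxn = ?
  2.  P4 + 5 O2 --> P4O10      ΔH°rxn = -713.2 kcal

ΔH°rxn = -392.0 kcal

eq. 1 reversed and × 2: contributes −2·x
eq. 2 as written: -713.2 kcal
+70.8 = (-713.2) − 2·x
x = (+70.8 − (-713.2)) / (-2) = -392.0 kcal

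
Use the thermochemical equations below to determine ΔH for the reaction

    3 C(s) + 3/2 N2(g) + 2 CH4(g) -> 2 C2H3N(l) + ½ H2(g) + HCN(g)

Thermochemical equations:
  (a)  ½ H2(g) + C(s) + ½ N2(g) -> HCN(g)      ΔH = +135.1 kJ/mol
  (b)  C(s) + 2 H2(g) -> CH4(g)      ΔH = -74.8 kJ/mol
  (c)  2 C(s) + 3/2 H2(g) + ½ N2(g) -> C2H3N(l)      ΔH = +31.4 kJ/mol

ΔH = 347.5 kJ/mol

(a) as written (HCN(g) already on the product side): +135.1 kJ/mol
(b) reversed and × 2 (CH4(g) must end up as a reactant; ×2 to match 2 CH4(g) in the target): (-2)·(-74.8) = +149.6 kJ/mol
(c) × 2 (scale by 2 for the 2 C2H3N(l)): (2)·(+31.4) = +62.8 kJ/mol
By Hess's law, ΔH = (+135.1) + (+149.6) + (+62.8) = 347.5 kJ/mol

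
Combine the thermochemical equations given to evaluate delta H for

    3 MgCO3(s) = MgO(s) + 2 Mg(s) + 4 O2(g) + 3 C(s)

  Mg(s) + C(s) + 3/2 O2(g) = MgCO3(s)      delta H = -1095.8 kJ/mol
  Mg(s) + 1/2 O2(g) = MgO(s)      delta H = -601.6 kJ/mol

delta H = 2685.8 kJ/mol

equation 1 reversed and × 3: (-3)·(-1095.8) = +3287.4 kJ/mol
equation 2 as written: -601.6 kJ/mol
Combining the equations, delta H = (-3)·(-1095.8) + (1)·(-601.6) = 2685.8 kJ/mol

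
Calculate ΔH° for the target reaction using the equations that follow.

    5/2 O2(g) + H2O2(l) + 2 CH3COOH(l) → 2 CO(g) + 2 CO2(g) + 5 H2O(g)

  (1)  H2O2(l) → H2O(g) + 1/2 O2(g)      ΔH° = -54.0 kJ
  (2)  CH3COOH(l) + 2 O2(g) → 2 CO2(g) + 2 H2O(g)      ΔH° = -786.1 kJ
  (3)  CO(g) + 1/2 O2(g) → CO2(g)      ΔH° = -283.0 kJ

ΔH° = -1060.2 kJ

(1) as written (H2O2(l) already on the reactant side): -54.0 kJ
(2) × 2 (scale by 2 for the 2 CH3COOH(l)): (2)·(-786.1) = -1572.2 kJ
(3) reversed and × 2 (reverse to put CO(g) on the product side; ×2 to match 2 CO(g) in the target): (-2)·(-283.0) = +566.0 kJ
By Hess's law, ΔH° = (-54.0) + (-1572.2) + (+566.0) = -1060.2 kJ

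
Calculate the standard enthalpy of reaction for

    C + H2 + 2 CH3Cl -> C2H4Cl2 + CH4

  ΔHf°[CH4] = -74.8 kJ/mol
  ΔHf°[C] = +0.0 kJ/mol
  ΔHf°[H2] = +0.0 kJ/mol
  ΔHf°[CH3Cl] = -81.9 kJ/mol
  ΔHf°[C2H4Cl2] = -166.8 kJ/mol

ΔHrxn = -77.8 kJ/mol

ΔH°rxn = Σ nΔHf°(products) − Σ nΔHf°(reactants).
Products: 1·(-166.8) + 1·(-74.8) = -241.6
Reactants: 1·(+0.0) + 1·(+0.0) + 2·(-81.9) = -163.8
ΔHrxn = (-241.6) − (-163.8) = -77.8 kJ/mol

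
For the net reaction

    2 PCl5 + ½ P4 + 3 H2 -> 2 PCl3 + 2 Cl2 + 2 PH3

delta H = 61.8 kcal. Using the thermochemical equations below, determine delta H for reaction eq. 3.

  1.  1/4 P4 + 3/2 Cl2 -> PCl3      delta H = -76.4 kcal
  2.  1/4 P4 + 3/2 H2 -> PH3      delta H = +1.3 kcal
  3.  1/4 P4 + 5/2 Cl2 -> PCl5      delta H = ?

delta H = -106.0 kcal

eq. 1 × 2 (scale by 2 for the 2 PCl3): (2)·(-76.4) = -152.8 kcal
eq. 2 × 2 (×2 to match 2 PH3 in the target): (2)·(+1.3) = +2.6 kcal
eq. 3 reversed and × 2 (reverse to put PCl5 on the reactant side; scale by 2 for the 2 PCl5): contributes −2·x
+61.8 = (-152.8) + (+2.6) − 2·x
x = (+61.8 − (-150.2)) / (-2) = -106.0 kcal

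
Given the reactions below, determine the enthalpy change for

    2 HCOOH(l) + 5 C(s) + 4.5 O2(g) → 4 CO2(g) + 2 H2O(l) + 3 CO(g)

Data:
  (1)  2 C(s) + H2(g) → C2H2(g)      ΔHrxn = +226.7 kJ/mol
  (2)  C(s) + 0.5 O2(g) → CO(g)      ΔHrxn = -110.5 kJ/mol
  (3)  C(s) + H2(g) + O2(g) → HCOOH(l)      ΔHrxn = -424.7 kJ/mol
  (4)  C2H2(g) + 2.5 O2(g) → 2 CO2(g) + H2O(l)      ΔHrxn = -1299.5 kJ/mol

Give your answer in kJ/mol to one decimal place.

(1) × 2: (2)·(+226.7) = +453.4 kJ/mol
(2) × 3 (scale by 3 for the 3 CO(g)): (3)·(-110.5) = -331.5 kJ/mol
(3) reversed and × 2 (reverse to put HCOOH(l) on the reactant side; scale by 2 for the 2 HCOOH(l)): (-2)·(-424.7) = +849.4 kJ/mol
(4) × 2 (×2 to match 4 CO2(g) in the target): (2)·(-1299.5) = -2599.0 kJ/mol
Summing the manipulated equations, ΔHrxn = (+453.4) + (-331.5) + (+849.4) + (-2599.0) = -1627.7 kJ/mol

ΔHrxn = -1627.7 kJ/mol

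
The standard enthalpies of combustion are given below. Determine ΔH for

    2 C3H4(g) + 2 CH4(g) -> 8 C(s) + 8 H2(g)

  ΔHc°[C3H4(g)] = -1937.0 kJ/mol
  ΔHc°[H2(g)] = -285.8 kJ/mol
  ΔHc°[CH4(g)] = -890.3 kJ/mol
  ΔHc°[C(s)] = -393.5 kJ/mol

Using ΔH = Σ nΔHc°(reactants) − Σ nΔHc°(products):
= [2·(-1937.0) + 2·(-890.3)] − [8·(-393.5) + 8·(-285.8)]
= -220.2 kJ/mol

ΔH = -220.2 kJ/mol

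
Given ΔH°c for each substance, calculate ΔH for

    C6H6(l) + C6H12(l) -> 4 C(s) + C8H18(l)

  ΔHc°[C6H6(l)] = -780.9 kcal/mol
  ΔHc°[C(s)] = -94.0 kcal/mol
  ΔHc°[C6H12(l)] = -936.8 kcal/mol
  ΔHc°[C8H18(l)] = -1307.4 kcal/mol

With combustion enthalpies, reactants minus products:
= [1·(-780.9) + 1·(-936.8)] − [4·(-94.0) + 1·(-1307.4)]
= -34.3 kcal/mol

ΔH = -34.3 kcal/mol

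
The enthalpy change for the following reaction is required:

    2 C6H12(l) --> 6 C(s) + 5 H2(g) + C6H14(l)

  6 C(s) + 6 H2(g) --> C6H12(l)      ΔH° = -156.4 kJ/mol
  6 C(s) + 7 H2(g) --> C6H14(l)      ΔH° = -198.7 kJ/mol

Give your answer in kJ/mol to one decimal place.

ΔH° = 114.1 kJ/mol

equation 1 reversed and × 2 (reverse to put C6H12(l) on the reactant side; ×2 to match 2 C6H12(l) in the target): (-2)·(-156.4) = +312.8 kJ/mol
equation 2 as written (C6H14(l) already on the product side): -198.7 kJ/mol
Summing the manipulated equations, ΔH° = (+312.8) + (-198.7) = 114.1 kJ/mol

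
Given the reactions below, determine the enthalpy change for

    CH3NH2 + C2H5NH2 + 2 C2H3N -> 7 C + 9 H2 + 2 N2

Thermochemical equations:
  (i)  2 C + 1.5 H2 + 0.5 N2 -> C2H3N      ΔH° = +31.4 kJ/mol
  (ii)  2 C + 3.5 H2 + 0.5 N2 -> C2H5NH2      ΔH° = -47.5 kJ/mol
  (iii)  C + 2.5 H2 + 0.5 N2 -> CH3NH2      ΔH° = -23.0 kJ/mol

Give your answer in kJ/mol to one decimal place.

ΔH° = 7.7 kJ/mol

(i) reversed and × 2 (C2H3N must end up as a reactant; scale by 2 for the 2 C2H3N): (-2)·(+31.4) = -62.8 kJ/mol
(ii) reversed (C2H5NH2 must end up as a reactant): +47.5 kJ/mol
(iii) reversed (CH3NH2 must end up as a reactant): +23.0 kJ/mol
ΔH° = (-62.8) + (+47.5) + (+23.0) = 7.7 kJ/mol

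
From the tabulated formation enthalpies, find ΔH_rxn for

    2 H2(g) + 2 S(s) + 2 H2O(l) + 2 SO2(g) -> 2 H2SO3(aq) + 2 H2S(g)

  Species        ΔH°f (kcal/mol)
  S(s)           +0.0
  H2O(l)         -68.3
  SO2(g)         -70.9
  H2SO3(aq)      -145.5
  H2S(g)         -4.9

ΔH_rxn = -22.4 kcal/mol

Products: 2·(-145.5) + 2·(-4.9) = -300.8
Reactants: 2·(+0.0) + 2·(+0.0) + 2·(-68.3) + 2·(-70.9) = -278.4
ΔH_rxn = (-300.8) − (-278.4) = -22.4 kcal/mol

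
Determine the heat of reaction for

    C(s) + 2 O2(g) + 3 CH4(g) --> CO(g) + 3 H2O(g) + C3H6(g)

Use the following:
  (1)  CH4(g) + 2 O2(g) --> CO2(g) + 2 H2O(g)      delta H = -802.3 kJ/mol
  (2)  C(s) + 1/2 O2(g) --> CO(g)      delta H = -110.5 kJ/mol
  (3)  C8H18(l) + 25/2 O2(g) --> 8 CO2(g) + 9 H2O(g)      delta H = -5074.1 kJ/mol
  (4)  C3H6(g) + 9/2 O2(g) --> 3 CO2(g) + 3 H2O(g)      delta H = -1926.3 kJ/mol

delta H = -591.1 kJ/mol

(1) × 3: (3)·(-802.3) = -2406.9 kJ/mol
(2) as written: -110.5 kJ/mol
(3): not needed.
(4) reversed: +1926.3 kJ/mol
Combining the equations, delta H = (-2406.9) + (-110.5) + (+1926.3) = -591.1 kJ/mol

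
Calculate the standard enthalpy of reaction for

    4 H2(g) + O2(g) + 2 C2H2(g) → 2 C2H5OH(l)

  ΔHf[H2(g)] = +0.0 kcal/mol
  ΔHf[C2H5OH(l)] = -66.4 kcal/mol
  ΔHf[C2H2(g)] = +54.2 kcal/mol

ΔH°rxn = Σ nΔHf°(products) − Σ nΔHf°(reactants).
Products: 2·(-66.4) = -132.8
Reactants: 4·(+0.0) + 1·(+0.0) + 2·(+54.2) = +108.4
ΔHrxn = (-132.8) − (+108.4) = -241.2 kcal/mol

ΔHrxn = -241.2 kcal/mol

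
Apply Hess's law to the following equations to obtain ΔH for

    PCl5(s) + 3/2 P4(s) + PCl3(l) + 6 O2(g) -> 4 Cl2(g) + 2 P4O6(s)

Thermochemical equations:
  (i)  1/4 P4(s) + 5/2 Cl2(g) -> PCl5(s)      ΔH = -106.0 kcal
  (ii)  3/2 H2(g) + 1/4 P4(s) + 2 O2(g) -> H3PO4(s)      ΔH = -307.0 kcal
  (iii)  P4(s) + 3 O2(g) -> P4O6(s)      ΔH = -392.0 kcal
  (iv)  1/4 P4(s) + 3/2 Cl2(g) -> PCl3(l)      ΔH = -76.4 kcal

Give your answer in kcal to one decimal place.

ΔH = -601.6 kcal

(i) reversed (PCl5(s) must end up as a reactant): +106.0 kcal
(ii): not needed (H2(g) appears nowhere else).
(iii) × 2 (scale by 2 for the 2 P4O6(s)): (2)·(-392.0) = -784.0 kcal
(iv) reversed (PCl3(l) must end up as a reactant): +76.4 kcal
Since enthalpy is a state function, ΔH = (-1)·(-106.0) + (2)·(-392.0) + (-1)·(-76.4) = -601.6 kcal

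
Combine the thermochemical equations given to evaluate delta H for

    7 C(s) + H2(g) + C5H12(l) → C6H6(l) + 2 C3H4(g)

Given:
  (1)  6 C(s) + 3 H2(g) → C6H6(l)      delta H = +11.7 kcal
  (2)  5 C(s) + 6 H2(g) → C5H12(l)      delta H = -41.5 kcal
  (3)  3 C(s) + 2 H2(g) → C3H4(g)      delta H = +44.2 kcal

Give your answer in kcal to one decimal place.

delta H = 141.6 kcal

(1) as written (C6H6(l) already on the product side): +11.7 kcal
(2) reversed (C5H12(l) must end up as a reactant): +41.5 kcal
(3) × 2 (×2 to match 2 C3H4(g) in the target): (2)·(+44.2) = +88.4 kcal
By Hess's law, delta H = (+11.7) + (+41.5) + (+88.4) = 141.6 kcal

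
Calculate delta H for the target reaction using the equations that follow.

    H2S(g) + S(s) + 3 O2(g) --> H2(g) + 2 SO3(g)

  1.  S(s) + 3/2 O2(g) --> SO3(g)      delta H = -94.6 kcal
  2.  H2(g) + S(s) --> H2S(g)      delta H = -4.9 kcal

eq. 1 × 2: (2)·(-94.6) = -189.2 kcal
eq. 2 reversed: +4.9 kcal
Combining the equations, delta H = (2)·(-94.6) + (-1)·(-4.9) = -184.3 kcal

delta H = -184.3 kcal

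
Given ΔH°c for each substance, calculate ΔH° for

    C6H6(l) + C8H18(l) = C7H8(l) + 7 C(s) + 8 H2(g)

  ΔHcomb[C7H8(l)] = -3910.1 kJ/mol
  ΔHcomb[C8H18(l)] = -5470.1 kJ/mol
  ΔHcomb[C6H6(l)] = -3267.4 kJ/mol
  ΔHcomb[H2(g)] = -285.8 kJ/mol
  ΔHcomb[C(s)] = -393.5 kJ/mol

With combustion enthalpies, reactants minus products:
= [1·(-3267.4) + 1·(-5470.1)] − [1·(-3910.1) + 7·(-393.5) + 8·(-285.8)]
= 213.5 kJ/mol

ΔH° = 213.5 kJ/mol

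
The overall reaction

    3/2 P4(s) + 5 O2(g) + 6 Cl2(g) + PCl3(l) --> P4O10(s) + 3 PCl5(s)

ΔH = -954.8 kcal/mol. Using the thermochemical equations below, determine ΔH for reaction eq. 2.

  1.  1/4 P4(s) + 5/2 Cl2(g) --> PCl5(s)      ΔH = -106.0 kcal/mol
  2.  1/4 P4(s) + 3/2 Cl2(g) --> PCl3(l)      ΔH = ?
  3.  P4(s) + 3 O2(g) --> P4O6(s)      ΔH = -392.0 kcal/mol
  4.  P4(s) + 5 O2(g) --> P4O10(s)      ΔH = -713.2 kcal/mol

ΔH = -76.4 kcal/mol

eq. 1 × 3 (scale by 3 for the 3 PCl5(s)): (3)·(-106.0) = -318.0 kcal/mol
eq. 2 reversed (reverse to put PCl3(l) on the reactant side): contributes −x
eq. 3: not needed (P4O6(s) appears nowhere else).
eq. 4 as written (P4O10(s) already on the product side): -713.2 kcal/mol
-954.8 = (-318.0) + (-713.2) − x
x = (-954.8 − (-1031.2)) / (-1) = -76.4 kcal/mol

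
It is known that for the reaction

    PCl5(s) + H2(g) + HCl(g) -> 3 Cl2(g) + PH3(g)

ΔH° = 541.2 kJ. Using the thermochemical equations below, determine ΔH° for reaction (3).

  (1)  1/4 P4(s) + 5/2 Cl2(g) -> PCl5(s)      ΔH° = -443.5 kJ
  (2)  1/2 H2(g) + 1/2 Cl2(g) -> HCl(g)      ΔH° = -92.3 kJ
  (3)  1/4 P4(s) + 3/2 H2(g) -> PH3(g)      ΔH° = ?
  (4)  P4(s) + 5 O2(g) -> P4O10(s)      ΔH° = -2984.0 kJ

(1) reversed: +443.5 kJ
(2) reversed: +92.3 kJ
(3) as written: contributes x
(4): not needed.
+541.2 = (+443.5) + (+92.3) + x
x = (+541.2 − (+535.8)) / (1) = 5.4 kJ

ΔH° = 5.4 kJ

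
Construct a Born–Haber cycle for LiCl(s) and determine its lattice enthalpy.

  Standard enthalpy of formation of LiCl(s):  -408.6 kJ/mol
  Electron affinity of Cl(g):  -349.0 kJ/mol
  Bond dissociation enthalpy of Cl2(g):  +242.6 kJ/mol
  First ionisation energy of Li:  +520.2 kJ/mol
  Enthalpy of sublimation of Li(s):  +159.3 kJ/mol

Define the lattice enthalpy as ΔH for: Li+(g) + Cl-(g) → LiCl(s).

ΔHf° = 1·ΔHsub + 1·(ΣIE) + 1/2·D(Cl2) + 1·EA + U
-408.6 = 1·(+159.3) + 1·(+520.2) + 1/2·(+242.6) + 1·(-349.0) + U
U = -408.6 − (+451.8) = -860.4 kJ/mol

U = -860.4 kJ/mol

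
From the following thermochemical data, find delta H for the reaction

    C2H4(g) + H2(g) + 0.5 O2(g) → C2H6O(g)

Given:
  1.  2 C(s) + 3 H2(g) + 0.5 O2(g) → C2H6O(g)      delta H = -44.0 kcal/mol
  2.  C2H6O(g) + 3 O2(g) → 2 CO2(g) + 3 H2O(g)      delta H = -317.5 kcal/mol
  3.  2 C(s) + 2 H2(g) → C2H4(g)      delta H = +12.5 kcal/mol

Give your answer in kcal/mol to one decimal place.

delta H = -56.5 kcal/mol

eq. 1 as written: -44.0 kcal/mol
eq. 2: not needed (CO2(g) appears nowhere else).
eq. 3 reversed (C2H4(g) must end up as a reactant): -12.5 kcal/mol
By Hess's law, delta H = (1)·(-44.0) + (-1)·(+12.5) = -56.5 kcal/mol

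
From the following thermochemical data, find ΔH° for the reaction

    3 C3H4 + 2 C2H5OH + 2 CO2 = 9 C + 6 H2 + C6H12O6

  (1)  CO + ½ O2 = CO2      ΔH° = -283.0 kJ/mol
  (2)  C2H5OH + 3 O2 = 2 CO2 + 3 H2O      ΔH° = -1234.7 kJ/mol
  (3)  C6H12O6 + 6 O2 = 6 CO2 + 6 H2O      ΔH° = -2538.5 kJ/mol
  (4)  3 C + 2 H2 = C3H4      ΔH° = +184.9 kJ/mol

(1): not needed (CO appears nowhere else).
(2) × 2 (×2 to match 2 C2H5OH in the target): (2)·(-1234.7) = -2469.4 kJ/mol
(3) reversed (C6H12O6 must end up as a product): +2538.5 kJ/mol
(4) reversed and × 3 (C3H4 must end up as a reactant; ×3 to match 3 C3H4 in the target): (-3)·(+184.9) = -554.7 kJ/mol
ΔH° = (2)·(-1234.7) + (-1)·(-2538.5) + (-3)·(+184.9) = -485.6 kJ/mol

ΔH° = -485.6 kJ/mol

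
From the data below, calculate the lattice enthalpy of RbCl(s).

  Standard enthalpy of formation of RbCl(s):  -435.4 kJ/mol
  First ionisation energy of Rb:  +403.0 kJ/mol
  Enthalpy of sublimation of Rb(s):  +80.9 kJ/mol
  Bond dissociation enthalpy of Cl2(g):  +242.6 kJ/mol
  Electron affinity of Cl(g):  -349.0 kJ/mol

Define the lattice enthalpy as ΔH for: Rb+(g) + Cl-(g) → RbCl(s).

U = -691.6 kJ/mol

ΔHf° = 1·ΔHsub + 1·(ΣIE) + 1/2·D(Cl2) + 1·EA + U
-435.4 = 1·(+80.9) + 1·(+403.0) + 1/2·(+242.6) + 1·(-349.0) + U
U = -435.4 − (+256.2) = -691.6 kJ/mol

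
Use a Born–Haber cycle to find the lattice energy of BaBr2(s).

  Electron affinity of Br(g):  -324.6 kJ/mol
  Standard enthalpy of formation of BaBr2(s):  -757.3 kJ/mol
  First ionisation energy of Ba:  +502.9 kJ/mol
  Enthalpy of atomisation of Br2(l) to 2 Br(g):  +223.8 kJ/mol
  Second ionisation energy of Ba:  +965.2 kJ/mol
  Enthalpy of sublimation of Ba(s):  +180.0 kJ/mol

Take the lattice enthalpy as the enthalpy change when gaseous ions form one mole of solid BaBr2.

ΔHf° = 1·ΔHsub + 1·(ΣIE) + 1·D(Br2) + 2·EA + U
-757.3 = 1·(+180.0) + 1·(+1468.1) + 1·(+223.8) + 2·(-324.6) + U
U = -757.3 − (+1222.7) = -1980.0 kJ/mol

U = -1980.0 kJ/mol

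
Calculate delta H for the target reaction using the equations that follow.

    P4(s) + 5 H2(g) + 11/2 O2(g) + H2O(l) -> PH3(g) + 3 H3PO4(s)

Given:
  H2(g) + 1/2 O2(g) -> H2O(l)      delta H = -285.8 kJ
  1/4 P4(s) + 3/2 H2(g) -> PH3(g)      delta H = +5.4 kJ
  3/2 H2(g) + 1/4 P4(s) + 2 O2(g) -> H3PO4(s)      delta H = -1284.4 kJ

delta H = -3562.0 kJ

equation 1 reversed (H2O(l) must end up as a reactant): +285.8 kJ
equation 2 as written (PH3(g) already on the product side): +5.4 kJ
equation 3 × 3 (×3 to match 3 H3PO4(s) in the target): (3)·(-1284.4) = -3853.2 kJ
Combining the equations, delta H = (-1)·(-285.8) + (1)·(+5.4) + (3)·(-1284.4) = -3562.0 kJ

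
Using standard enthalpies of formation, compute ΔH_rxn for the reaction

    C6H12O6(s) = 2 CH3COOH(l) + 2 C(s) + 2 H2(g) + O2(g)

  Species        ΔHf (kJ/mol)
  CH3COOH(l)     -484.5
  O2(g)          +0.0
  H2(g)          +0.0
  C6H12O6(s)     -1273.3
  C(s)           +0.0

ΔH_rxn = 304.3 kJ/mol

Products: 2·(-484.5) + 2·(+0.0) + 2·(+0.0) + 1·(+0.0) = -969.0
Reactants: 1·(-1273.3) = -1273.3
ΔH_rxn = (-969.0) − (-1273.3) = 304.3 kJ/mol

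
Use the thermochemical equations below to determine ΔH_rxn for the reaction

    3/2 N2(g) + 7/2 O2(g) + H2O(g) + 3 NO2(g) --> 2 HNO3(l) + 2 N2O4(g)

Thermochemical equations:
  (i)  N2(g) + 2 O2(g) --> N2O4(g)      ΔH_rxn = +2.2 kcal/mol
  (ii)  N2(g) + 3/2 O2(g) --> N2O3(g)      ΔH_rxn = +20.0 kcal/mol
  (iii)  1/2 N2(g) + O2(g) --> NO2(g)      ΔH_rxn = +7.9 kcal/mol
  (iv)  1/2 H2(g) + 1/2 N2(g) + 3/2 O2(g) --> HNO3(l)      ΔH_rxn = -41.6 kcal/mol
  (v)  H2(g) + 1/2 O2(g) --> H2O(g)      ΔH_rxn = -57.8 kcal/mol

(i) × 2 (×2 to match 2 N2O4(g) in the target): (2)·(+2.2) = +4.4 kcal/mol
(ii): not needed (N2O3(g) appears nowhere else).
(iii) reversed and × 3 (NO2(g) must end up as a reactant; ×3 to match 3 NO2(g) in the target): (-3)·(+7.9) = -23.7 kcal/mol
(iv) × 2 (scale by 2 for the 2 HNO3(l)): (2)·(-41.6) = -83.2 kcal/mol
(v) reversed (reverse to put H2O(g) on the reactant side): +57.8 kcal/mol
ΔH_rxn = (2)·(+2.2) + (-3)·(+7.9) + (2)·(-41.6) + (-1)·(-57.8) = -44.7 kcal/mol

ΔH_rxn = -44.7 kcal/mol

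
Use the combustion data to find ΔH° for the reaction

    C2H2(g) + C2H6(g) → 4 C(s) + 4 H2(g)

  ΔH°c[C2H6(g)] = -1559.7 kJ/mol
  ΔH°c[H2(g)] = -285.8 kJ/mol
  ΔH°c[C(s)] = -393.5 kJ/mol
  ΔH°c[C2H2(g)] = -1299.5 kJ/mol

With combustion enthalpies, reactants minus products:
= [1·(-1299.5) + 1·(-1559.7)] − [4·(-393.5) + 4·(-285.8)]
= -142.0 kJ/mol

ΔH° = -142.0 kJ/mol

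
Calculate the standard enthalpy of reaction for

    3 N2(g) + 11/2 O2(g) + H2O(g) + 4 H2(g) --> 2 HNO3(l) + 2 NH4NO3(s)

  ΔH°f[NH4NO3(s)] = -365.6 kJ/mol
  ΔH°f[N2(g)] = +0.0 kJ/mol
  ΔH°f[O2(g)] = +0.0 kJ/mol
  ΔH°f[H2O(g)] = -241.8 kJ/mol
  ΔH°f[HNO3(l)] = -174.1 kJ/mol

ΔH°rxn = -837.6 kJ/mol

ΔH°rxn = Σ nΔHf°(products) − Σ nΔHf°(reactants).
Products: 2·(-174.1) + 2·(-365.6) = -1079.4
Reactants: 3·(+0.0) + 11/2·(+0.0) + 1·(-241.8) + 4·(+0.0) = -241.8
ΔH°rxn = (-1079.4) − (-241.8) = -837.6 kJ/mol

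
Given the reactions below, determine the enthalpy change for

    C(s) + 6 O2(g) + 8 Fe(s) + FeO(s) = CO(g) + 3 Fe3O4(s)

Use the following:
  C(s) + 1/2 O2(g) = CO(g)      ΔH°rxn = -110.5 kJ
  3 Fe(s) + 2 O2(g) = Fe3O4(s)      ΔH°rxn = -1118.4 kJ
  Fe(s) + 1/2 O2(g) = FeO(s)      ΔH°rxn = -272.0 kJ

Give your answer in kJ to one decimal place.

ΔH°rxn = -3193.7 kJ

equation 1 as written: -110.5 kJ
equation 2 × 3: (3)·(-1118.4) = -3355.2 kJ
equation 3 reversed: +272.0 kJ
Since enthalpy is a state function, ΔH°rxn = (1)·(-110.5) + (3)·(-1118.4) + (-1)·(-272.0) = -3193.7 kJ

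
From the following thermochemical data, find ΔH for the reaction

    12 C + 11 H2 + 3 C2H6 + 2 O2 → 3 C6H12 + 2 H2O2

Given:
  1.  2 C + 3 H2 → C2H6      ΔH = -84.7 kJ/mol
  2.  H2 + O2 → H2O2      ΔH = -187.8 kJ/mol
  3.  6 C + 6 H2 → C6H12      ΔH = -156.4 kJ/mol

eq. 1 reversed and × 3 (C2H6 must end up as a reactant; ×3 to match 3 C2H6 in the target): (-3)·(-84.7) = +254.1 kJ/mol
eq. 2 × 2 (×2 to match 2 H2O2 in the target): (2)·(-187.8) = -375.6 kJ/mol
eq. 3 × 3 (×3 to match 3 C6H12 in the target): (3)·(-156.4) = -469.2 kJ/mol
By Hess's law, ΔH = (-3)·(-84.7) + (2)·(-187.8) + (3)·(-156.4) = -590.7 kJ/mol

ΔH = -590.7 kJ/mol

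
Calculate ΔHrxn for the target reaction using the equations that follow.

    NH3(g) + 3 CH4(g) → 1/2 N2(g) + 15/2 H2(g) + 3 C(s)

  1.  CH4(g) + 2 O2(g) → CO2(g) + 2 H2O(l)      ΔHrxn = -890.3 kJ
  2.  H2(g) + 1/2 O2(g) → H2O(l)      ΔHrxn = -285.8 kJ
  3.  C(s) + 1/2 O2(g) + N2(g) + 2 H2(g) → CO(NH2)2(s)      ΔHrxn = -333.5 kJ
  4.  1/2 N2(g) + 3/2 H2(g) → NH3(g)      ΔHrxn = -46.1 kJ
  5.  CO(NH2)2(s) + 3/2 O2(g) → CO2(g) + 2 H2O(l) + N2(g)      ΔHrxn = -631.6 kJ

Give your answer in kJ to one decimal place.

ΔHrxn = 270.5 kJ

eq. 1 × 3 (×3 to match 3 CH4(g) in the target): (3)·(-890.3) = -2670.9 kJ
eq. 2: not needed.
eq. 3 reversed and × 3 (C(s) must end up as a product; scale by 3 for the 3 C(s)): (-3)·(-333.5) = +1000.5 kJ
eq. 4 reversed (NH3(g) must end up as a reactant): +46.1 kJ
eq. 5 reversed and × 3: (-3)·(-631.6) = +1894.8 kJ
ΔHrxn = (3)·(-890.3) + (-3)·(-333.5) + (-1)·(-46.1) + (-3)·(-631.6) = 270.5 kJ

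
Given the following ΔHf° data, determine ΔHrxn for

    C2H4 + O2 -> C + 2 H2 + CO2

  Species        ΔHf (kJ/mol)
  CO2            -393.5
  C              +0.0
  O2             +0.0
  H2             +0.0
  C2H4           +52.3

ΔHrxn = -445.8 kJ/mol

Products: 1·(+0.0) + 2·(+0.0) + 1·(-393.5) = -393.5
Reactants: 1·(+52.3) + 1·(+0.0) = +52.3
ΔHrxn = (-393.5) − (+52.3) = -445.8 kJ/mol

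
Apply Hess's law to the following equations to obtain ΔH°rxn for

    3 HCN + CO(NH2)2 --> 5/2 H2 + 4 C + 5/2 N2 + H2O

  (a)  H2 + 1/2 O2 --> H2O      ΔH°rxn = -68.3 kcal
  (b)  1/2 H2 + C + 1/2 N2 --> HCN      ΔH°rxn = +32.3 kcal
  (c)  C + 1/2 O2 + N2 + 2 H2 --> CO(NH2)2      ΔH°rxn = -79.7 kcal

(a) as written: -68.3 kcal
(b) reversed and × 3: (-3)·(+32.3) = -96.9 kcal
(c) reversed: +79.7 kcal
ΔH°rxn = (-68.3) + (-96.9) + (+79.7) = -85.5 kcal

ΔH°rxn = -85.5 kcal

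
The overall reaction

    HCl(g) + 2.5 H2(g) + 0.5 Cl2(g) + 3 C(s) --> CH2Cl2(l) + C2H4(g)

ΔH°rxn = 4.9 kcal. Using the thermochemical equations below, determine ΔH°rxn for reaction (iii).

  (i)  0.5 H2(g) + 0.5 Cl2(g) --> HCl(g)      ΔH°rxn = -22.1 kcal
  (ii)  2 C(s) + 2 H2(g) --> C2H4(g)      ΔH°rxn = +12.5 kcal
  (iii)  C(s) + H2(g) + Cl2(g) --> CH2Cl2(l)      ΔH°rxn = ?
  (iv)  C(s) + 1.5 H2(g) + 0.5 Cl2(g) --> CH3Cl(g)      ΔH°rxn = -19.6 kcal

(i) reversed: +22.1 kcal
(ii) as written: +12.5 kcal
(iii) as written: contributes x
(iv): not needed.
+4.9 = (+22.1) + (+12.5) + x
x = (+4.9 − (+34.6)) / (1) = -29.7 kcal

ΔH°rxn = -29.7 kcal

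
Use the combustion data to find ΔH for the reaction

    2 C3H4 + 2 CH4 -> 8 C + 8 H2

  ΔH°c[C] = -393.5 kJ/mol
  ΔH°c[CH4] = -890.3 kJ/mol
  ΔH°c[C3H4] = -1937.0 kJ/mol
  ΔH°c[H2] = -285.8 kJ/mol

ΔH = -220.2 kJ/mol

Using ΔH = Σ nΔHc°(reactants) − Σ nΔHc°(products):
= [2·(-1937.0) + 2·(-890.3)] − [8·(-393.5) + 8·(-285.8)]
= -220.2 kJ/mol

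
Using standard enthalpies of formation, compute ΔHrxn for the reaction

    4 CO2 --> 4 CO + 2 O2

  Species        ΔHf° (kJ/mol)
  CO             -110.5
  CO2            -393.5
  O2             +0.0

ΔHrxn = 1132.0 kJ/mol

Products: 4·(-110.5) + 2·(+0.0) = -442.0
Reactants: 4·(-393.5) = -1574.0
ΔHrxn = (-442.0) − (-1574.0) = 1132.0 kJ/mol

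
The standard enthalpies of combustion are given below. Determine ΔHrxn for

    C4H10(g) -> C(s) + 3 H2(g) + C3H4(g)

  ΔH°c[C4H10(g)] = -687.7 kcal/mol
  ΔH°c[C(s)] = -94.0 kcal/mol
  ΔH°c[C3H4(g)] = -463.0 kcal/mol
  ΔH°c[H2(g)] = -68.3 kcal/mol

ΔHrxn = 74.2 kcal/mol

Using ΔH = Σ nΔHc°(reactants) − Σ nΔHc°(products):
= [1·(-687.7)] − [1·(-94.0) + 3·(-68.3) + 1·(-463.0)]
= 74.2 kcal/mol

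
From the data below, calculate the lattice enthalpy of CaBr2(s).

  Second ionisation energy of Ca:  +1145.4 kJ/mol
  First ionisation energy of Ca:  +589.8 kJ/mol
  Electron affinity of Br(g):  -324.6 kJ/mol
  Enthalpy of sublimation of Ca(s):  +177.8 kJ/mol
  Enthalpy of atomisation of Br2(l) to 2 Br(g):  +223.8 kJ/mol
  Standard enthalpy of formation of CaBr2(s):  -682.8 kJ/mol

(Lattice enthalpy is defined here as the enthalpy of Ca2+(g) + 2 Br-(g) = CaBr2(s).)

U = -2170.4 kJ/mol

ΔHf° = 1·ΔHsub + 1·(ΣIE) + 1·D(Br2) + 2·EA + U
-682.8 = 1·(+177.8) + 1·(+1735.2) + 1·(+223.8) + 2·(-324.6) + U
U = -682.8 − (+1487.6) = -2170.4 kJ/mol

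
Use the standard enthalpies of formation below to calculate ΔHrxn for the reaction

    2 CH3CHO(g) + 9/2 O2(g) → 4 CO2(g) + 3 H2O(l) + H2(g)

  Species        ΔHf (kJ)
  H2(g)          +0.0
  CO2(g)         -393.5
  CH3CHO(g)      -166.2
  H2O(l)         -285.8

ΔHrxn = -2099.0 kJ

ΔH°rxn = Σ nΔHf°(products) − Σ nΔHf°(reactants).
Products: 4·(-393.5) + 3·(-285.8) + 1·(+0.0) = -2431.4
Reactants: 2·(-166.2) + 9/2·(+0.0) = -332.4
ΔHrxn = (-2431.4) − (-332.4) = -2099.0 kJ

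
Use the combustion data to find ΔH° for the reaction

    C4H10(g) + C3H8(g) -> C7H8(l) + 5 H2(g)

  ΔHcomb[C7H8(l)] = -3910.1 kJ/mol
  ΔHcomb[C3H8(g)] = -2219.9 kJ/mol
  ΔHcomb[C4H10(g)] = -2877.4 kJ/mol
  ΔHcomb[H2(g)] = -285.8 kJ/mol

Using ΔH = Σ nΔHc°(reactants) − Σ nΔHc°(products):
= [1·(-2877.4) + 1·(-2219.9)] − [1·(-3910.1) + 5·(-285.8)]
= 241.8 kJ/mol

ΔH° = 241.8 kJ/mol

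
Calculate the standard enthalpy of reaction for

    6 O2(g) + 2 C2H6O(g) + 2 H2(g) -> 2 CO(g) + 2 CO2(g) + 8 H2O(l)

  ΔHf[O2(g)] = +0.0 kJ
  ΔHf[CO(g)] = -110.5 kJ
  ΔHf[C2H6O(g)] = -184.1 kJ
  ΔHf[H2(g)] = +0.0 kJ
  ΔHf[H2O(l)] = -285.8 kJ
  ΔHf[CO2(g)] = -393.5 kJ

ΔH_rxn = -2926.2 kJ

ΔH°rxn = Σ nΔHf°(products) − Σ nΔHf°(reactants).
Products: 2·(-110.5) + 2·(-393.5) + 8·(-285.8) = -3294.4
Reactants: 6·(+0.0) + 2·(-184.1) + 2·(+0.0) = -368.2
ΔH_rxn = (-3294.4) − (-368.2) = -2926.2 kJ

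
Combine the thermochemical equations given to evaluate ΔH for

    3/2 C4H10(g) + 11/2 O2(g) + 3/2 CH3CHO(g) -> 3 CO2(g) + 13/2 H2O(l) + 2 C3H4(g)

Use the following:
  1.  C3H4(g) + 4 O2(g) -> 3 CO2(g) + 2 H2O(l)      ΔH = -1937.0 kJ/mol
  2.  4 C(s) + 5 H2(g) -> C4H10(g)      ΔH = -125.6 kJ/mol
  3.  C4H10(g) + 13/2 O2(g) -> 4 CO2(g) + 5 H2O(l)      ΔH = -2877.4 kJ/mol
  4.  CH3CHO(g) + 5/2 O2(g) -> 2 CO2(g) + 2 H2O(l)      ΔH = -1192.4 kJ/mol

ΔH = -2230.7 kJ/mol

eq. 1 reversed and × 2 (C3H4(g) must end up as a product; ×2 to match 2 C3H4(g) in the target): (-2)·(-1937.0) = +3874.0 kJ/mol
eq. 2: not needed (H2(g) appears nowhere else).
eq. 3 × 3/2: (3/2)·(-2877.4) = -4316.1 kJ/mol
eq. 4 × 3/2 (scale by 3/2 for the 3/2 CH3CHO(g)): (3/2)·(-1192.4) = -1788.6 kJ/mol
Combining the equations, ΔH = (+3874.0) + (-4316.1) + (-1788.6) = -2230.7 kJ/mol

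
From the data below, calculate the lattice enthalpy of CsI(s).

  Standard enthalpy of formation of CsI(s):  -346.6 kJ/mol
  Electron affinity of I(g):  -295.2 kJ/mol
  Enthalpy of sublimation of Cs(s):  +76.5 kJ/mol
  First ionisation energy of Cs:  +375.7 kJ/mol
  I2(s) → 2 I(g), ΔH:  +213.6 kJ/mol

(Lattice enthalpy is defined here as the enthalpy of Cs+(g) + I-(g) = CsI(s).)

U = -610.4 kJ/mol

ΔHf° = 1·ΔHsub + 1·(ΣIE) + 1/2·D(I2) + 1·EA + U
-346.6 = 1·(+76.5) + 1·(+375.7) + 1/2·(+213.6) + 1·(-295.2) + U
U = -346.6 − (+263.8) = -610.4 kJ/mol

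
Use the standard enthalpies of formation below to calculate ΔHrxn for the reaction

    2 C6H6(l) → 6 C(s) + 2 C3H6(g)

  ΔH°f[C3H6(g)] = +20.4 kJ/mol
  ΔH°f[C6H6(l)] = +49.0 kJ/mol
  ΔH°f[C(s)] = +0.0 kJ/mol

ΔHrxn = -57.2 kJ/mol

Products: 6·(+0.0) + 2·(+20.4) = +40.8
Reactants: 2·(+49.0) = +98.0
ΔHrxn = (+40.8) − (+98.0) = -57.2 kJ/mol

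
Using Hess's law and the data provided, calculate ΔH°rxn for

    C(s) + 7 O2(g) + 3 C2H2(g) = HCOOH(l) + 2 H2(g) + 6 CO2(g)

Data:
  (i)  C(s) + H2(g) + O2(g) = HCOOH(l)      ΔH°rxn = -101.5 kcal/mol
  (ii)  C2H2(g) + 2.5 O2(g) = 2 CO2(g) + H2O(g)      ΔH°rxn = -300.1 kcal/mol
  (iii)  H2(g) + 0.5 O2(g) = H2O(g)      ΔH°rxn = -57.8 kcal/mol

ΔH°rxn = -828.4 kcal/mol

(i) as written: -101.5 kcal/mol
(ii) × 3: (3)·(-300.1) = -900.3 kcal/mol
(iii) reversed and × 3: (-3)·(-57.8) = +173.4 kcal/mol
ΔH°rxn = (1)·(-101.5) + (3)·(-300.1) + (-3)·(-57.8) = -828.4 kcal/mol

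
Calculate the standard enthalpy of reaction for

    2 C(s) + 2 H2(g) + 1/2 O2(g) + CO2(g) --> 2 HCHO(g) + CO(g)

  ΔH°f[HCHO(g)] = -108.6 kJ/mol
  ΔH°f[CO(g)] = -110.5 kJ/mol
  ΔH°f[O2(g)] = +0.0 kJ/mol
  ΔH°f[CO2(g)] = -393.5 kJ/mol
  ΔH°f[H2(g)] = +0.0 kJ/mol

ΔH°rxn = Σ nΔHf°(products) − Σ nΔHf°(reactants).
Products: 2·(-108.6) + 1·(-110.5) = -327.7
Reactants: 2·(+0.0) + 2·(+0.0) + 1/2·(+0.0) + 1·(-393.5) = -393.5
ΔH_rxn = (-327.7) − (-393.5) = 65.8 kJ/mol

ΔH_rxn = 65.8 kJ/mol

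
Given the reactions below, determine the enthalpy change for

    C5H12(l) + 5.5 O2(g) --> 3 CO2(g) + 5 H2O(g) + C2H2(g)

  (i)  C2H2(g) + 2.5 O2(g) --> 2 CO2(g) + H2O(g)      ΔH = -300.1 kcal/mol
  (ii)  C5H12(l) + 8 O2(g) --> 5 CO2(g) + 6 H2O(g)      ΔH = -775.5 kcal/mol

(i) reversed: +300.1 kcal/mol
(ii) as written: -775.5 kcal/mol
ΔH = (+300.1) + (-775.5) = -475.4 kcal/mol

ΔH = -475.4 kcal/mol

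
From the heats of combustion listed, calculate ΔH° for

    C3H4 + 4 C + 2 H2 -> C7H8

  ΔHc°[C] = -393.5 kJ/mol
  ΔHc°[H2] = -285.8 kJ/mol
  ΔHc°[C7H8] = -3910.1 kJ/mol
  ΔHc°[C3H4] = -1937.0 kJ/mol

Using ΔH = Σ nΔHc°(reactants) − Σ nΔHc°(products):
= [1·(-1937.0) + 4·(-393.5) + 2·(-285.8)] − [1·(-3910.1)]
= -172.5 kJ/mol

ΔH° = -172.5 kJ/mol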